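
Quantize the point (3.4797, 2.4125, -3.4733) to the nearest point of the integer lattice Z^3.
(3, 2, -3)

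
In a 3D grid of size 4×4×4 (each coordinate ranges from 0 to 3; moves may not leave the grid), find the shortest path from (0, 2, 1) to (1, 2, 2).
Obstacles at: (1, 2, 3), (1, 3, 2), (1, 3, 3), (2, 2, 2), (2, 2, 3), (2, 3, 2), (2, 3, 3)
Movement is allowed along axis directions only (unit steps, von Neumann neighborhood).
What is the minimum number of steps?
2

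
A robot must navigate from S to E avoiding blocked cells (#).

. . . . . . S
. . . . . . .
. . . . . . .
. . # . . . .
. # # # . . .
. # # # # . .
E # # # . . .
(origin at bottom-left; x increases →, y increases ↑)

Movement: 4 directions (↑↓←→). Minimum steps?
12
(one shortest path: (6, 6) → (5, 6) → (4, 6) → (3, 6) → (2, 6) → (1, 6) → (0, 6) → (0, 5) → (0, 4) → (0, 3) → (0, 2) → (0, 1) → (0, 0))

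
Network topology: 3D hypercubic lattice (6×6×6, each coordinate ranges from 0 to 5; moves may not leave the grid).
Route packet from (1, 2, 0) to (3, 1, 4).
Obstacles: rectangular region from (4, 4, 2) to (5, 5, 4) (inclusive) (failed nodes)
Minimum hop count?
7
(one shortest path: (1, 2, 0) → (2, 2, 0) → (3, 2, 0) → (3, 1, 0) → (3, 1, 1) → (3, 1, 2) → (3, 1, 3) → (3, 1, 4))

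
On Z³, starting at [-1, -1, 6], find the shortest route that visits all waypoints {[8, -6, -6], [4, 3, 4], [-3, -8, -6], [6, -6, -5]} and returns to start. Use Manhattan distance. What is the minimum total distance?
68
(one optimal route: (-1, -1, 6) → (4, 3, 4) → (6, -6, -5) → (8, -6, -6) → (-3, -8, -6) → (-1, -1, 6))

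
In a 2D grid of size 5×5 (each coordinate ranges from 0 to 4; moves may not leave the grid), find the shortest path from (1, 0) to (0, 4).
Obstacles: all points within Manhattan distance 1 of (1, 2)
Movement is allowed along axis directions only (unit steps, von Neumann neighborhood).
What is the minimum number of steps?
9
(one shortest path: (1, 0) → (2, 0) → (3, 0) → (3, 1) → (3, 2) → (3, 3) → (2, 3) → (2, 4) → (1, 4) → (0, 4))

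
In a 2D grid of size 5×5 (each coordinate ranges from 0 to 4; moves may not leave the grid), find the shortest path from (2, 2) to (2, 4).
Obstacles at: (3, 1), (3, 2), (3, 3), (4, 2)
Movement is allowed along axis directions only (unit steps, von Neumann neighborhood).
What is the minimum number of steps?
2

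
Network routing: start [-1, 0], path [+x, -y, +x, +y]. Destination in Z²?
(1, 0)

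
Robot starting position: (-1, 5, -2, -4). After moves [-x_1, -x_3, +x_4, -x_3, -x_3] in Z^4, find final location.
(-2, 5, -5, -3)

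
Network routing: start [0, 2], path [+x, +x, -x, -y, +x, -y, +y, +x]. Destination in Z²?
(3, 1)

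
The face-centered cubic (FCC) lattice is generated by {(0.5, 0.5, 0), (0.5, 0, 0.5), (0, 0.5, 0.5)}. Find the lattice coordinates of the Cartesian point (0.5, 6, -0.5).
7b₁ - 6b₂ + 5b₃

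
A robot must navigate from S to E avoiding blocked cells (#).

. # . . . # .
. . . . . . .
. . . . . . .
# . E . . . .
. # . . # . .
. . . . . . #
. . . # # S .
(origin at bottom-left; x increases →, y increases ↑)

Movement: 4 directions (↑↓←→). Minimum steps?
6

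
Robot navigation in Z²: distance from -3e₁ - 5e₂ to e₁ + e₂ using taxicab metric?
10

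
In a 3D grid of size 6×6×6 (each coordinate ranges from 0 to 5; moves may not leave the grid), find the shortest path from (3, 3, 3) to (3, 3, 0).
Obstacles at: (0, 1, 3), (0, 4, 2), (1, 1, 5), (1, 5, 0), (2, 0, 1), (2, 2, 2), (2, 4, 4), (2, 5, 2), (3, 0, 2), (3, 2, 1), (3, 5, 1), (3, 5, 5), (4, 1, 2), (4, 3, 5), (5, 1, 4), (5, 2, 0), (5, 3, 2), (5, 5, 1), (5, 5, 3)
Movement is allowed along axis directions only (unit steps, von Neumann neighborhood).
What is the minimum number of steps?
3
(one shortest path: (3, 3, 3) → (3, 3, 2) → (3, 3, 1) → (3, 3, 0))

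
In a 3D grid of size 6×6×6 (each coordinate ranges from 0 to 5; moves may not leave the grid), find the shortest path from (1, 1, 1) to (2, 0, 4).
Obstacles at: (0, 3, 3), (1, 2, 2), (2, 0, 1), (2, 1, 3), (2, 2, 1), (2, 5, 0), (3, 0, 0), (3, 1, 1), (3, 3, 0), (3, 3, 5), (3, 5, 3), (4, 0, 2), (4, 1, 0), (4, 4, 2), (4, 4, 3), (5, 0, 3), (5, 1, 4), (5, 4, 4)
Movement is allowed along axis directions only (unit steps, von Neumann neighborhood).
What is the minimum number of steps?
5
(one shortest path: (1, 1, 1) → (2, 1, 1) → (2, 1, 2) → (2, 0, 2) → (2, 0, 3) → (2, 0, 4))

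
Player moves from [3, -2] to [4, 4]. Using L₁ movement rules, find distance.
7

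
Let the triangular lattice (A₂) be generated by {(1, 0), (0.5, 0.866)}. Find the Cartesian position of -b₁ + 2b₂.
(0, 1.732)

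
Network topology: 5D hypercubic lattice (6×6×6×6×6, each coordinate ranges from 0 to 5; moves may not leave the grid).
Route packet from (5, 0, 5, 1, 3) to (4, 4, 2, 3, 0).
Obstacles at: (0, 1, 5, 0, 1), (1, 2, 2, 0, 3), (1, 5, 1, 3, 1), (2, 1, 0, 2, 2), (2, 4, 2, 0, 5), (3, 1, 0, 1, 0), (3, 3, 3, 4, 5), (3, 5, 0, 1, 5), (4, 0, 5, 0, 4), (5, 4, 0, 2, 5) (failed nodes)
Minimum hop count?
13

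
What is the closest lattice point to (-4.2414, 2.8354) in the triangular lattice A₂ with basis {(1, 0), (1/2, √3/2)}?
(-4.5, 2.598)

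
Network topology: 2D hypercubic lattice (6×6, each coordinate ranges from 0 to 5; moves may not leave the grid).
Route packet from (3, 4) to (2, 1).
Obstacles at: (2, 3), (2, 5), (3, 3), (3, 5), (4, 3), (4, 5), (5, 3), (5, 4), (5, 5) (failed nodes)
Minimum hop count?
6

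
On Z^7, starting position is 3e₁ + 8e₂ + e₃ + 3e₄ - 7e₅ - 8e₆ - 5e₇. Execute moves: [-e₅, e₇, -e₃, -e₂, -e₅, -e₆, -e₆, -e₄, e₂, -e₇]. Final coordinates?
(3, 8, 0, 2, -9, -10, -5)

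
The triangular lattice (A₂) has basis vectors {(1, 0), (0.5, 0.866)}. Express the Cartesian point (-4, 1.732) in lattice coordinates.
-5b₁ + 2b₂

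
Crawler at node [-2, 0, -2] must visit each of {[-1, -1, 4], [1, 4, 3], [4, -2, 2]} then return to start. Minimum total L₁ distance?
38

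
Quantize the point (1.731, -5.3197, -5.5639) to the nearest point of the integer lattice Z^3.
(2, -5, -6)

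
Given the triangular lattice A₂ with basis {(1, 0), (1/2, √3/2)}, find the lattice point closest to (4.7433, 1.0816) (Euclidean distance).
(4.5, 0.866)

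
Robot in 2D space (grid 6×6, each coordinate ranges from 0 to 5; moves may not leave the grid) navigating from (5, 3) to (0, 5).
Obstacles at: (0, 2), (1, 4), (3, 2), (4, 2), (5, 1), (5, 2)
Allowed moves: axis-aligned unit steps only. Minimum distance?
7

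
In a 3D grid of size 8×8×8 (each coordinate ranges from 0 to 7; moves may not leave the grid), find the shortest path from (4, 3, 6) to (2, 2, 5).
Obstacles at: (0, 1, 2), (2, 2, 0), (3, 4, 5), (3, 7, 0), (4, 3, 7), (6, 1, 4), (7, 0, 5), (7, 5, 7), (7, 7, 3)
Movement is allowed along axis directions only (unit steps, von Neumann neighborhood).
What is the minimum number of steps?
4
(one shortest path: (4, 3, 6) → (3, 3, 6) → (2, 3, 6) → (2, 2, 6) → (2, 2, 5))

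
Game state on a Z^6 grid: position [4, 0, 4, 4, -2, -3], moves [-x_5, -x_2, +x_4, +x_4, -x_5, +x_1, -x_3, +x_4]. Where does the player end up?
(5, -1, 3, 7, -4, -3)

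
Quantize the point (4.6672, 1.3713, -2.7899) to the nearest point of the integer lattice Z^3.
(5, 1, -3)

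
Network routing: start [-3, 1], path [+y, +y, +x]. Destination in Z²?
(-2, 3)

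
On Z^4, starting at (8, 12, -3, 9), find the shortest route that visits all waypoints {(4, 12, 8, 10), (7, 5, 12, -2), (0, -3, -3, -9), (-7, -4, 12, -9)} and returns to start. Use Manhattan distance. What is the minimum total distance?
136
(one optimal route: (8, 12, -3, 9) → (4, 12, 8, 10) → (7, 5, 12, -2) → (-7, -4, 12, -9) → (0, -3, -3, -9) → (8, 12, -3, 9))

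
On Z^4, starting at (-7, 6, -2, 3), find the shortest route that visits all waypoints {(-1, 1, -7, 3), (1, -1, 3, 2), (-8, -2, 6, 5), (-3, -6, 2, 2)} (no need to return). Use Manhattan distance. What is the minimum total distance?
57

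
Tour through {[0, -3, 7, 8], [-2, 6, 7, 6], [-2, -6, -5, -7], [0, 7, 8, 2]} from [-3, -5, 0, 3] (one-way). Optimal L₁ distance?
70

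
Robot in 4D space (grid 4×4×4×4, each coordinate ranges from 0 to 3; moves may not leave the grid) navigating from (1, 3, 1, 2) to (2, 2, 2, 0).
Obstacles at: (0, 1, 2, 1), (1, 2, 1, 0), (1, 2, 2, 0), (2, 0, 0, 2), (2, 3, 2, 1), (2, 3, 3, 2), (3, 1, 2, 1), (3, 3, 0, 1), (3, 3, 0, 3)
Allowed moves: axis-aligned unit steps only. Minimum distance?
5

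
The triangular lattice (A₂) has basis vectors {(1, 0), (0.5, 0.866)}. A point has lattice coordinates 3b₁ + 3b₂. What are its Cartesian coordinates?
(4.5, 2.598)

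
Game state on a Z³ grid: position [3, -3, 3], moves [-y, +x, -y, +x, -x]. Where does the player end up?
(4, -5, 3)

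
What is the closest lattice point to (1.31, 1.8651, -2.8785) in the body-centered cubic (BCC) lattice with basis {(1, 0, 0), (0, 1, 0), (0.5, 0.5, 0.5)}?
(1, 2, -3)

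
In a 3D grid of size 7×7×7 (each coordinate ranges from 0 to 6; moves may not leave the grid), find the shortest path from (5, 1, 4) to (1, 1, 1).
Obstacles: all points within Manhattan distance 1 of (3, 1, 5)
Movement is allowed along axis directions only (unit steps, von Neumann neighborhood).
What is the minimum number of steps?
7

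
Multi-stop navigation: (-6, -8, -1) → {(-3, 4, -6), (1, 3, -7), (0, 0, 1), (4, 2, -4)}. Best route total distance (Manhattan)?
40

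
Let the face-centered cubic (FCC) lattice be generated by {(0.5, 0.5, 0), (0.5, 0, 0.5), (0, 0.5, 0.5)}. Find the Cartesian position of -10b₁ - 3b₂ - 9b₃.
(-6.5, -9.5, -6)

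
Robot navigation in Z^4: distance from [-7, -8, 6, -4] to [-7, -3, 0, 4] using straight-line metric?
11.1803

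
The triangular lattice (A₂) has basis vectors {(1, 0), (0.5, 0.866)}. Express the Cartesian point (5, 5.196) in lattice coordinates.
2b₁ + 6b₂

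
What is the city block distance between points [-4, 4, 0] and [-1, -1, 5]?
13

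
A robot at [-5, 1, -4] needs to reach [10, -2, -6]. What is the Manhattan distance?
20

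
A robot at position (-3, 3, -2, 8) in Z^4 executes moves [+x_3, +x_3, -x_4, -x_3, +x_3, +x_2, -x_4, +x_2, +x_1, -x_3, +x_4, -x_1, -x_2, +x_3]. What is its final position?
(-3, 4, 0, 7)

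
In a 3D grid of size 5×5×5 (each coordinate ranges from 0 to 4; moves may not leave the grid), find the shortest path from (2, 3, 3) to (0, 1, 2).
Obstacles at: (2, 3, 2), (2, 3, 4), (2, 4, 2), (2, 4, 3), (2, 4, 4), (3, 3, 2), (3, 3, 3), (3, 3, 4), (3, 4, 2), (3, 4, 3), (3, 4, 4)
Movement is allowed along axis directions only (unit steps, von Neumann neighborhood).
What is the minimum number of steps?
5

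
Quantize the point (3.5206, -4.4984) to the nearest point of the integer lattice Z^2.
(4, -4)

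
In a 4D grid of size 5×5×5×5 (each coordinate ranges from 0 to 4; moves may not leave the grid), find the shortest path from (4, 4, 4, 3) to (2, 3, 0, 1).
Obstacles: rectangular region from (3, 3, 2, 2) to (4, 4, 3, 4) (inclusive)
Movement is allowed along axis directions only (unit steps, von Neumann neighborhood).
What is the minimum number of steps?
9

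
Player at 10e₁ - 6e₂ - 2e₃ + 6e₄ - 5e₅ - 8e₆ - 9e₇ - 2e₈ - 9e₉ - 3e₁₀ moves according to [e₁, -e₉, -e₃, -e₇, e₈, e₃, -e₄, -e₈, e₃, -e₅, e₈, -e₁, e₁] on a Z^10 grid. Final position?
(11, -6, -1, 5, -6, -8, -10, -1, -10, -3)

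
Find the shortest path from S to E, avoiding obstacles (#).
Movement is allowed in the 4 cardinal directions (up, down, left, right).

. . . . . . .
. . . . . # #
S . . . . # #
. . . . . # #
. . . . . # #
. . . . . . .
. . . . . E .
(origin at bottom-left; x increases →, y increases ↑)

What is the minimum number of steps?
9
(one shortest path: (0, 4) → (1, 4) → (2, 4) → (3, 4) → (4, 4) → (4, 3) → (4, 2) → (4, 1) → (5, 1) → (5, 0))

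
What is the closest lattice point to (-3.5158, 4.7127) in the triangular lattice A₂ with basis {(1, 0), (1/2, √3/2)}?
(-3.5, 4.33)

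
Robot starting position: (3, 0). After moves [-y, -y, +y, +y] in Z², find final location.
(3, 0)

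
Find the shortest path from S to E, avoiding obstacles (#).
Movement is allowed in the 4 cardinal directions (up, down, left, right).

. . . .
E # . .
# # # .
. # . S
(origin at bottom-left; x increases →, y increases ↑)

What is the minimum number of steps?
7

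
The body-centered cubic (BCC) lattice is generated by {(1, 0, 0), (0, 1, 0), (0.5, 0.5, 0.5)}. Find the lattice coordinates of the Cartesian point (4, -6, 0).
4b₁ - 6b₂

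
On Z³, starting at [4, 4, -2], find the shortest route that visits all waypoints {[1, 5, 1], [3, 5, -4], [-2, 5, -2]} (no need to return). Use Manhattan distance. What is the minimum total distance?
17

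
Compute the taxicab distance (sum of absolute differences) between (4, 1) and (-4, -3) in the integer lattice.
12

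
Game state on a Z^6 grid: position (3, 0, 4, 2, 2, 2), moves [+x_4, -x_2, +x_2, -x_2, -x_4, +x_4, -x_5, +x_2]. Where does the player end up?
(3, 0, 4, 3, 1, 2)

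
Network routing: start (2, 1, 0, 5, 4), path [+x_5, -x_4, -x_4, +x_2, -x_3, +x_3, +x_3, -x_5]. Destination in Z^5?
(2, 2, 1, 3, 4)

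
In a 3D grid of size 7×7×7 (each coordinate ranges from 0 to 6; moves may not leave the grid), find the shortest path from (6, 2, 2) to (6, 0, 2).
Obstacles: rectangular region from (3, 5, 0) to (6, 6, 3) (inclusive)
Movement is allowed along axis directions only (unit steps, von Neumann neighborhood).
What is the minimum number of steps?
2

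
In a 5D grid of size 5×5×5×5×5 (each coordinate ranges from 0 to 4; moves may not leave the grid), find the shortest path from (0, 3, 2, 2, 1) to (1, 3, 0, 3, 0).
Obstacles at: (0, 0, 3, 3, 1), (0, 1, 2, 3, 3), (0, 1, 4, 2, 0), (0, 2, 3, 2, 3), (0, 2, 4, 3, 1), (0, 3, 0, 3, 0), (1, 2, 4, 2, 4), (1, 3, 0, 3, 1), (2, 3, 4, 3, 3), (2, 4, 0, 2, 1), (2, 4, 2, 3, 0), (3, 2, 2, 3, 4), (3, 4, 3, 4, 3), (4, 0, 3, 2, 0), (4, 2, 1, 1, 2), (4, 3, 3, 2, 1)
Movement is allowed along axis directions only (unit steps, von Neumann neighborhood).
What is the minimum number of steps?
5
(one shortest path: (0, 3, 2, 2, 1) → (1, 3, 2, 2, 1) → (1, 3, 1, 2, 1) → (1, 3, 0, 2, 1) → (1, 3, 0, 2, 0) → (1, 3, 0, 3, 0))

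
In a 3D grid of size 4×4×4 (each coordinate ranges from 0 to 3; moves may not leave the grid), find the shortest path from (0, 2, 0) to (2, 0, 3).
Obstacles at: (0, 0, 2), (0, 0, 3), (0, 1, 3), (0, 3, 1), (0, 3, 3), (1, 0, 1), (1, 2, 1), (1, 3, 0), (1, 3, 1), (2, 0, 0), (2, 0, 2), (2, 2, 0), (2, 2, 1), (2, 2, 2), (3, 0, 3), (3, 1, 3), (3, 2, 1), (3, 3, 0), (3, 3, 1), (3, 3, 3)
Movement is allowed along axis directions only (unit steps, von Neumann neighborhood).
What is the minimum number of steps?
7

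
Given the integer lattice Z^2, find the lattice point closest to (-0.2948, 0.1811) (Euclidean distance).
(0, 0)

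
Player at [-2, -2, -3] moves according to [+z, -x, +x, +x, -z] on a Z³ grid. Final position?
(-1, -2, -3)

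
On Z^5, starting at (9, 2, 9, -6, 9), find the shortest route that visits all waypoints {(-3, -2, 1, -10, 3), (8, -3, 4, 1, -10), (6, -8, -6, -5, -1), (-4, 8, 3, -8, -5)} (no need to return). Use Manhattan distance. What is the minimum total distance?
123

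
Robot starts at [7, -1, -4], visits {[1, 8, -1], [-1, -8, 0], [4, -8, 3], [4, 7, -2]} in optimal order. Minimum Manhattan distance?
45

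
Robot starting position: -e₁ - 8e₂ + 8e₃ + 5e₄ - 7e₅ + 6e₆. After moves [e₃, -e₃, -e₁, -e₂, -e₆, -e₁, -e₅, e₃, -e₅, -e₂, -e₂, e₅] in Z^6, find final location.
(-3, -11, 9, 5, -8, 5)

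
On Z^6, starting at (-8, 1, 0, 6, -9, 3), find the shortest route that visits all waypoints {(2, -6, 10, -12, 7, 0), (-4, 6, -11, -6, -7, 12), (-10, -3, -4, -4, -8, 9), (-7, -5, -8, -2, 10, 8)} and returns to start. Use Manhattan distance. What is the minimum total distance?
210
(one optimal route: (-8, 1, 0, 6, -9, 3) → (2, -6, 10, -12, 7, 0) → (-7, -5, -8, -2, 10, 8) → (-4, 6, -11, -6, -7, 12) → (-10, -3, -4, -4, -8, 9) → (-8, 1, 0, 6, -9, 3))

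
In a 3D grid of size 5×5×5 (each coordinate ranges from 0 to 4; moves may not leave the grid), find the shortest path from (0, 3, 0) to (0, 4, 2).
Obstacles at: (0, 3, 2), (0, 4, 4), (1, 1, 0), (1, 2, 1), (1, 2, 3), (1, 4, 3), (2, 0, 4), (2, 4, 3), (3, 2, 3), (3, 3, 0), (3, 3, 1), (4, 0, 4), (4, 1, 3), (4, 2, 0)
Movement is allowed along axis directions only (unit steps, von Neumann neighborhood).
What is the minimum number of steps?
3
(one shortest path: (0, 3, 0) → (0, 4, 0) → (0, 4, 1) → (0, 4, 2))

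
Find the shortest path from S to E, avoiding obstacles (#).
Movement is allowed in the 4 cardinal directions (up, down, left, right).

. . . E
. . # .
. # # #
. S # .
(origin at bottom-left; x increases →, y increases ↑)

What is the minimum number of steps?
7
(one shortest path: (1, 0) → (0, 0) → (0, 1) → (0, 2) → (1, 2) → (1, 3) → (2, 3) → (3, 3))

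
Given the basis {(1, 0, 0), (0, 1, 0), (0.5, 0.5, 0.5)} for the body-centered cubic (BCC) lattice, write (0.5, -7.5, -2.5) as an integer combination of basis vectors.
3b₁ - 5b₂ - 5b₃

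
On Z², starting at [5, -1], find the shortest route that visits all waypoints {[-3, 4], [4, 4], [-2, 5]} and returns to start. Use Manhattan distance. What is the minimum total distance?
28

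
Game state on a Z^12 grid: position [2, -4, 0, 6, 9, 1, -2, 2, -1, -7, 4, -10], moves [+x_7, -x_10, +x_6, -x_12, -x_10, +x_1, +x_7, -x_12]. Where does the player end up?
(3, -4, 0, 6, 9, 2, 0, 2, -1, -9, 4, -12)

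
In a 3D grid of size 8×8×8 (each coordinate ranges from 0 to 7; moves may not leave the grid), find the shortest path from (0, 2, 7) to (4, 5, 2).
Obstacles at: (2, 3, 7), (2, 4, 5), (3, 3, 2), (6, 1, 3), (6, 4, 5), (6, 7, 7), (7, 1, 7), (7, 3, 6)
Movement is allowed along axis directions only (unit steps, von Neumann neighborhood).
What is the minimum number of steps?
12
(one shortest path: (0, 2, 7) → (1, 2, 7) → (2, 2, 7) → (3, 2, 7) → (4, 2, 7) → (4, 3, 7) → (4, 4, 7) → (4, 5, 7) → (4, 5, 6) → (4, 5, 5) → (4, 5, 4) → (4, 5, 3) → (4, 5, 2))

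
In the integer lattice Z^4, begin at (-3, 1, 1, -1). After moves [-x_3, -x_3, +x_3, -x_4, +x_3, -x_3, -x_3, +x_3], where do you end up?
(-3, 1, 0, -2)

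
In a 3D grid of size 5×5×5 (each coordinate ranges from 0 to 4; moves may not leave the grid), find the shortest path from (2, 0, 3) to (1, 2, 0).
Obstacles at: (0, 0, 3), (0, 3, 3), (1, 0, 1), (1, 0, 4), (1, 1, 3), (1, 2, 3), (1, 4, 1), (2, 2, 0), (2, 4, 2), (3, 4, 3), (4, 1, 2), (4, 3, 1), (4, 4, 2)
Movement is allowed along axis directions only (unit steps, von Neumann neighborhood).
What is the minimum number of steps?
6
(one shortest path: (2, 0, 3) → (1, 0, 3) → (1, 0, 2) → (1, 1, 2) → (1, 2, 2) → (1, 2, 1) → (1, 2, 0))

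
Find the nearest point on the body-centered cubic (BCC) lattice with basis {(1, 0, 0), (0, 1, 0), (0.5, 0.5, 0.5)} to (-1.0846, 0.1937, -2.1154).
(-1, 0, -2)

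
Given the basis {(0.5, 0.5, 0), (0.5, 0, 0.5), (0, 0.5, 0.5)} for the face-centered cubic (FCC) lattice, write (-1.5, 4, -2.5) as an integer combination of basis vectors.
5b₁ - 8b₂ + 3b₃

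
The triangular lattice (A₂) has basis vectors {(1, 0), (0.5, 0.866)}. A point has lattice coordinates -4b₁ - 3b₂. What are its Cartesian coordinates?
(-5.5, -2.598)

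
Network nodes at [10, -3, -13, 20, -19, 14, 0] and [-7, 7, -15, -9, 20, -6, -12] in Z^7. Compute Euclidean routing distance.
57.4369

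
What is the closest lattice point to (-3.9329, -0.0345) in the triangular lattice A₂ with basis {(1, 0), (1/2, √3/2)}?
(-4, 0)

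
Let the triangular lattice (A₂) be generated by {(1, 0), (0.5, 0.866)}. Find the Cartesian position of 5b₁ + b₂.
(5.5, 0.866)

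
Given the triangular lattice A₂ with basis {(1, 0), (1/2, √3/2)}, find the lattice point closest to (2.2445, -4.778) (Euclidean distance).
(2, -5.196)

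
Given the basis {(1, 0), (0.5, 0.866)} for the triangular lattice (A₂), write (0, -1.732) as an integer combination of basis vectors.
b₁ - 2b₂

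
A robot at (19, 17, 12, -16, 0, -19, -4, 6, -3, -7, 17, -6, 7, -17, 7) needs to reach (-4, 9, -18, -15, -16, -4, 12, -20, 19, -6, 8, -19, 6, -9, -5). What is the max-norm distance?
30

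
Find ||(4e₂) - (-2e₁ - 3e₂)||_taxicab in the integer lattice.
9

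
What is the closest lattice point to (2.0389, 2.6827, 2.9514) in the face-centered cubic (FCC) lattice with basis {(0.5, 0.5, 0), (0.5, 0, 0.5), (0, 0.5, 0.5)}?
(2, 3, 3)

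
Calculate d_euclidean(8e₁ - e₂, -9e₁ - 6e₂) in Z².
17.72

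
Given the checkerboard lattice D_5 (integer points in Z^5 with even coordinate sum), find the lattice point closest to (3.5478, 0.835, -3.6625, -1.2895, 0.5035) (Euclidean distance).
(4, 1, -4, -1, 0)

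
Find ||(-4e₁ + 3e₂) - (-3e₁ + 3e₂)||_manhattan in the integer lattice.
1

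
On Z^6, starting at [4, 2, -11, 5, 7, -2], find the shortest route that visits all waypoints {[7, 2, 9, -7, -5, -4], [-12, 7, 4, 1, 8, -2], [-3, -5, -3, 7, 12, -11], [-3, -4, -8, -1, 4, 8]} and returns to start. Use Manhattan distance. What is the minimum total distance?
224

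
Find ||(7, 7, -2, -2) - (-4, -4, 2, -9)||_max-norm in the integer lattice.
11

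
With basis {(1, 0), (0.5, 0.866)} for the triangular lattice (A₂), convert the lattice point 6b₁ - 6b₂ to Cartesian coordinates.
(3, -5.196)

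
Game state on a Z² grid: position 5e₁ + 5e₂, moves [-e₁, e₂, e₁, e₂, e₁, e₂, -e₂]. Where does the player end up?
(6, 7)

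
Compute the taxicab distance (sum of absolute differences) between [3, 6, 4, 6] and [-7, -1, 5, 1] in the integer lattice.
23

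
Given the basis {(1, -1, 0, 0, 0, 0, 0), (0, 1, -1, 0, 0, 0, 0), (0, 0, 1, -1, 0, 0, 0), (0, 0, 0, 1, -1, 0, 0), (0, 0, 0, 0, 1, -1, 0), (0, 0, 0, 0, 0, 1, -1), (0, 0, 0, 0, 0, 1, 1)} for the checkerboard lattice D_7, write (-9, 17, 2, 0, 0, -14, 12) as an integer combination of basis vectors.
-9b₁ + 8b₂ + 10b₃ + 10b₄ + 10b₅ - 8b₆ + 4b₇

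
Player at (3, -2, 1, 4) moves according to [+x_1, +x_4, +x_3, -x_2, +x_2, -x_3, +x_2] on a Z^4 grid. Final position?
(4, -1, 1, 5)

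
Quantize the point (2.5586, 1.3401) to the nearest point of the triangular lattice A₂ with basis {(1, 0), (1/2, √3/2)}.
(2.5, 0.866)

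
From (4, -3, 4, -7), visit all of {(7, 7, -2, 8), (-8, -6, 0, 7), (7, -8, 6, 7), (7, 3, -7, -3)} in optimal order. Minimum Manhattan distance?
91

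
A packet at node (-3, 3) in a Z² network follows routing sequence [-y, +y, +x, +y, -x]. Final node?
(-3, 4)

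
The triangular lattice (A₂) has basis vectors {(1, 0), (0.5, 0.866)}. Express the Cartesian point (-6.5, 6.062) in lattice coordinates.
-10b₁ + 7b₂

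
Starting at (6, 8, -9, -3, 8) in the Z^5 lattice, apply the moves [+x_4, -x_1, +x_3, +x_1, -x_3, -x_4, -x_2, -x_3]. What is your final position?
(6, 7, -10, -3, 8)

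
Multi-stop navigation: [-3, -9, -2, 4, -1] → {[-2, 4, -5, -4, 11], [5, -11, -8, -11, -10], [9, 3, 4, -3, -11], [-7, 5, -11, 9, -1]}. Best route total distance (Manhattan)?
152
(one optimal route: (-3, -9, -2, 4, -1) → (-7, 5, -11, 9, -1) → (-2, 4, -5, -4, 11) → (9, 3, 4, -3, -11) → (5, -11, -8, -11, -10))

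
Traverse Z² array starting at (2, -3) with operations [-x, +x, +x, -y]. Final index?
(3, -4)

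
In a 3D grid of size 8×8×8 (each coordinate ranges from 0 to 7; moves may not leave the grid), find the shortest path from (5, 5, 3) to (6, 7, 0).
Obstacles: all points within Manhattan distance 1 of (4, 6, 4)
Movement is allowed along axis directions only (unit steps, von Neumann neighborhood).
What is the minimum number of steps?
6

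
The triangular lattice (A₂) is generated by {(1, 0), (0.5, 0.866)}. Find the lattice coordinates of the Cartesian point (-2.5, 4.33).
-5b₁ + 5b₂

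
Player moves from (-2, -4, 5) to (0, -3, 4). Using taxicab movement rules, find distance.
4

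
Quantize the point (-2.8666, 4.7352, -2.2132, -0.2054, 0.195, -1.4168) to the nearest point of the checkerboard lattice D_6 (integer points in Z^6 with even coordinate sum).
(-3, 5, -2, 0, 0, -2)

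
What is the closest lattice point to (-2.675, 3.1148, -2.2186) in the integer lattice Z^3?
(-3, 3, -2)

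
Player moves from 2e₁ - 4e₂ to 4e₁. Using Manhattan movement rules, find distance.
6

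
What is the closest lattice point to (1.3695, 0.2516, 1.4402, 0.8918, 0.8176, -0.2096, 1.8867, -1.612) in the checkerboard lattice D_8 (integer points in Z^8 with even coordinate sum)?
(1, 0, 1, 1, 1, 0, 2, -2)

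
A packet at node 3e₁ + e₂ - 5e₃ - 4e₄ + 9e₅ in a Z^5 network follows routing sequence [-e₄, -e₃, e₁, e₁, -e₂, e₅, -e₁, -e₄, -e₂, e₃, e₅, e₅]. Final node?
(4, -1, -5, -6, 12)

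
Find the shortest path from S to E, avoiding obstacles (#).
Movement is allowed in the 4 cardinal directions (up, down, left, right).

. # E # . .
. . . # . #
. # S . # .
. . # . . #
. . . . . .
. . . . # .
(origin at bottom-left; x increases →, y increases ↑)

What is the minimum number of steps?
2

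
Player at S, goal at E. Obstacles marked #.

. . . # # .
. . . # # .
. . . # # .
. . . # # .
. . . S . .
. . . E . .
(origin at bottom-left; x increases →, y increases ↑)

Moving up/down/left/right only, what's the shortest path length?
1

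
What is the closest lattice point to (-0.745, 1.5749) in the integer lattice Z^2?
(-1, 2)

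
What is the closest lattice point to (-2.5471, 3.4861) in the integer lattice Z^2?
(-3, 3)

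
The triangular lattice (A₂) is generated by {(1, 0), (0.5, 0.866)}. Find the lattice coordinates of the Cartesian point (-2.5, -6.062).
b₁ - 7b₂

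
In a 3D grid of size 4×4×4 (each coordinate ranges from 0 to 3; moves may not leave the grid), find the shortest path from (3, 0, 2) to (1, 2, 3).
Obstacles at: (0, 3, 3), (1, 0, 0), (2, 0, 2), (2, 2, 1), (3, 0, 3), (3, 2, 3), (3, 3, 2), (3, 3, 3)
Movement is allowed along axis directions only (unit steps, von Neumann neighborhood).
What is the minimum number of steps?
5
(one shortest path: (3, 0, 2) → (3, 1, 2) → (2, 1, 2) → (1, 1, 2) → (1, 2, 2) → (1, 2, 3))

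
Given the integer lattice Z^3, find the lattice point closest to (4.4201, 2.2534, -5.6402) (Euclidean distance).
(4, 2, -6)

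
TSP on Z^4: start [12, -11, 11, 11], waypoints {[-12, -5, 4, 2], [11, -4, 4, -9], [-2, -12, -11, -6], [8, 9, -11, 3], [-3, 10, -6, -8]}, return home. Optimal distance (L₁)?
222
(one optimal route: (12, -11, 11, 11) → (-12, -5, 4, 2) → (-2, -12, -11, -6) → (-3, 10, -6, -8) → (8, 9, -11, 3) → (11, -4, 4, -9) → (12, -11, 11, 11))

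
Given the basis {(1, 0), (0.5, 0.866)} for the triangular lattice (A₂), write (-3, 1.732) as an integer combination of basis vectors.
-4b₁ + 2b₂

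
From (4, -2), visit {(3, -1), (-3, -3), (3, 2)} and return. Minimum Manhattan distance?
24
(one optimal route: (4, -2) → (3, -1) → (3, 2) → (-3, -3) → (4, -2))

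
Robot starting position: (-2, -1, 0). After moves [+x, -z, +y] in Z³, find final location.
(-1, 0, -1)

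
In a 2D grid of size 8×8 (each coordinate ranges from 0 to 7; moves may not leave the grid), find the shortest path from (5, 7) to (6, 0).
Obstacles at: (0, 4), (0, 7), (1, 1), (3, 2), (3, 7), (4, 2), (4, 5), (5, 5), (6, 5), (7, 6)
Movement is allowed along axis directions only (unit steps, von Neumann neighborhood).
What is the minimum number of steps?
12
(one shortest path: (5, 7) → (4, 7) → (4, 6) → (3, 6) → (3, 5) → (3, 4) → (4, 4) → (5, 4) → (6, 4) → (6, 3) → (6, 2) → (6, 1) → (6, 0))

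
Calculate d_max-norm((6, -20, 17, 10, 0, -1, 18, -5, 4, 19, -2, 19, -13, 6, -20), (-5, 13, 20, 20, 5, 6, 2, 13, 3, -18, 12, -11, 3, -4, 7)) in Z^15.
37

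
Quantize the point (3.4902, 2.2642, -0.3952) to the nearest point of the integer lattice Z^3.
(3, 2, 0)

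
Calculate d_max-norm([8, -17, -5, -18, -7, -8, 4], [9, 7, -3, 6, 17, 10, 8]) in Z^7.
24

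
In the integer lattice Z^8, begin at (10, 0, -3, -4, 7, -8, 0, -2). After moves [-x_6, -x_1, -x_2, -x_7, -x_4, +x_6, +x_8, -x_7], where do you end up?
(9, -1, -3, -5, 7, -8, -2, -1)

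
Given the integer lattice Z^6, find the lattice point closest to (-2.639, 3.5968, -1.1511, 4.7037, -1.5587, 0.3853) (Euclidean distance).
(-3, 4, -1, 5, -2, 0)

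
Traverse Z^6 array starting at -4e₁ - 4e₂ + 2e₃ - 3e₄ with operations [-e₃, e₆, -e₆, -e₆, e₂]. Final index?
(-4, -3, 1, -3, 0, -1)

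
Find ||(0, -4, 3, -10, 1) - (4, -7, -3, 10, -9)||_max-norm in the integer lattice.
20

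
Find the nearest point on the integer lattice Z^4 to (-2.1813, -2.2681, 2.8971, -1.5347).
(-2, -2, 3, -2)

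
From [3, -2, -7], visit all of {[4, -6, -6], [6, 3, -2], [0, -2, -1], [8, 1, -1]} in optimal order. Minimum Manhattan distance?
35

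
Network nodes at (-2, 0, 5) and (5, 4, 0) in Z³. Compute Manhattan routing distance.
16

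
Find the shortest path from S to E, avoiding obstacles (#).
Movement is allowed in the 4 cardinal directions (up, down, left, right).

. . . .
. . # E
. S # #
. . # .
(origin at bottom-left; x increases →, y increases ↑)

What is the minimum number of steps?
5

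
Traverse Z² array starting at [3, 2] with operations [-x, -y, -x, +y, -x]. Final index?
(0, 2)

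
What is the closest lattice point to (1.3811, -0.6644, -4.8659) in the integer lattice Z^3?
(1, -1, -5)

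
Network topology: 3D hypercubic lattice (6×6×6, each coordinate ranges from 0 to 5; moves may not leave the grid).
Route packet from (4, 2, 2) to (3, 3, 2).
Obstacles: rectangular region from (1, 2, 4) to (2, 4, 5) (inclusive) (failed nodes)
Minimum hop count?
2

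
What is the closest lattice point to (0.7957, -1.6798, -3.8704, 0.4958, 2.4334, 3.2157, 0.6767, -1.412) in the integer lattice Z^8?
(1, -2, -4, 0, 2, 3, 1, -1)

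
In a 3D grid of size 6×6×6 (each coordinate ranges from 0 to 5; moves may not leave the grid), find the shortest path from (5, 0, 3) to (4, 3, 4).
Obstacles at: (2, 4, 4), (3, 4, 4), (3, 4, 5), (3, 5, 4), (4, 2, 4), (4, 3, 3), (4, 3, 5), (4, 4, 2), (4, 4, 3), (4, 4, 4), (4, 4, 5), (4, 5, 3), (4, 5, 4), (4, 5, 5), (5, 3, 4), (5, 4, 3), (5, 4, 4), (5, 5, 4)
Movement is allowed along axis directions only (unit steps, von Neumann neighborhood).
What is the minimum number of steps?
7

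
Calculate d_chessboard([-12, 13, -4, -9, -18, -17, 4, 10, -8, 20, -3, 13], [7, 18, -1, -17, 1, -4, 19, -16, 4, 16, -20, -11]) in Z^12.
26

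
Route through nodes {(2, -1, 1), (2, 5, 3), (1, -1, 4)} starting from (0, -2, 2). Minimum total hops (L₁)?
16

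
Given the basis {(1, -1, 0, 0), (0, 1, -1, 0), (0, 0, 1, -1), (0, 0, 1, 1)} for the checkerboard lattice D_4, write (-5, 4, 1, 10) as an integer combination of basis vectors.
-5b₁ - b₂ - 5b₃ + 5b₄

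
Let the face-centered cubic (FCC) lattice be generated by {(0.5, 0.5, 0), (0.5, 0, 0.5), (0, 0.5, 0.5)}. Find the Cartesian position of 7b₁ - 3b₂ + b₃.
(2, 4, -1)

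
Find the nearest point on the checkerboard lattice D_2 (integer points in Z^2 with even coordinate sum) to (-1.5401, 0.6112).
(-1, 1)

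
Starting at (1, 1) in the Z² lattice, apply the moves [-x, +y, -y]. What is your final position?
(0, 1)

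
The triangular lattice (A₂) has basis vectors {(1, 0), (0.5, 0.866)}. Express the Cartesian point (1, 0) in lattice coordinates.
b₁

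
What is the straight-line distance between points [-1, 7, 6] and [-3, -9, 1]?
16.8819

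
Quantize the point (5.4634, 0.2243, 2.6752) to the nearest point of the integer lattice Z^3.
(5, 0, 3)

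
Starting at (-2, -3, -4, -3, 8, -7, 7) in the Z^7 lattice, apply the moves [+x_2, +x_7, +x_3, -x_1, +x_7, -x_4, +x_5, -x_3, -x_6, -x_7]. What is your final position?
(-3, -2, -4, -4, 9, -8, 8)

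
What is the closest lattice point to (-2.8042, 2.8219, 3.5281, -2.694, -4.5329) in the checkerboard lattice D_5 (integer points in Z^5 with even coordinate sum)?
(-3, 3, 4, -3, -5)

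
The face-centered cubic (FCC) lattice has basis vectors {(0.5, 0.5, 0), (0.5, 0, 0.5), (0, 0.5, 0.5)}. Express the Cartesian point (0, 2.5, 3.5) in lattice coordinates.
-b₁ + b₂ + 6b₃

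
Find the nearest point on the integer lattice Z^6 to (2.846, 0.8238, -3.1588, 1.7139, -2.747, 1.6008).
(3, 1, -3, 2, -3, 2)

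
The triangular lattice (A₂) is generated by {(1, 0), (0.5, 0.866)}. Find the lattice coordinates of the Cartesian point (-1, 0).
-b₁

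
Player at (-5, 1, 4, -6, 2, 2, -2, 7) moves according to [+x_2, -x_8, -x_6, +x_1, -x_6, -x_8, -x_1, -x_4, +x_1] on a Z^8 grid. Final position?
(-4, 2, 4, -7, 2, 0, -2, 5)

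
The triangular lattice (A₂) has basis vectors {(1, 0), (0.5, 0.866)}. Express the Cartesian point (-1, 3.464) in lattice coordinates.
-3b₁ + 4b₂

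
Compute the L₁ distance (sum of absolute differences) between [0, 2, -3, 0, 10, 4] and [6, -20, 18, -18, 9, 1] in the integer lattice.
71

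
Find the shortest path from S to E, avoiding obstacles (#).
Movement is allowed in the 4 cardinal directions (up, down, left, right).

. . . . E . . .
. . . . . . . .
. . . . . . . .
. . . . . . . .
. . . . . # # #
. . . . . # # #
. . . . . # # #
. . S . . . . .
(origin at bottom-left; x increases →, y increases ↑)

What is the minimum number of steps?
9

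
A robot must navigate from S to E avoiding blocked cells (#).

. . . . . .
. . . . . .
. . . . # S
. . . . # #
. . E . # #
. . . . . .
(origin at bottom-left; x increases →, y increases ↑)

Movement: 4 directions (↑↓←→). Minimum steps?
7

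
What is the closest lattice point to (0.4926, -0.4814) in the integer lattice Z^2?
(0, 0)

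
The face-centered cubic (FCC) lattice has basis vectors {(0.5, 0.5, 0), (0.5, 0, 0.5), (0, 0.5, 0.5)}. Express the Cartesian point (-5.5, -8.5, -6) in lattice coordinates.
-8b₁ - 3b₂ - 9b₃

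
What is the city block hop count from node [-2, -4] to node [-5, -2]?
5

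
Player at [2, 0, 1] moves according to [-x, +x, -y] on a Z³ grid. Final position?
(2, -1, 1)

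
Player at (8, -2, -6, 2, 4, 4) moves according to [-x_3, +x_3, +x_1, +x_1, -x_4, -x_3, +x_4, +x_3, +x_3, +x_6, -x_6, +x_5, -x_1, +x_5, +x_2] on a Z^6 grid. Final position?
(9, -1, -5, 2, 6, 4)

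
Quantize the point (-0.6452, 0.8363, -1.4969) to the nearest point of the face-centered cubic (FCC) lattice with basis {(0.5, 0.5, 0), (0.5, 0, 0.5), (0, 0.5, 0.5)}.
(-0.5, 1, -1.5)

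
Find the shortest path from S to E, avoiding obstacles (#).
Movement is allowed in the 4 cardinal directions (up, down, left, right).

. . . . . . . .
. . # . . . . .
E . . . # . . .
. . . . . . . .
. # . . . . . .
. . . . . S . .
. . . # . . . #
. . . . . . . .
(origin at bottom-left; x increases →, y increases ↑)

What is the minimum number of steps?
8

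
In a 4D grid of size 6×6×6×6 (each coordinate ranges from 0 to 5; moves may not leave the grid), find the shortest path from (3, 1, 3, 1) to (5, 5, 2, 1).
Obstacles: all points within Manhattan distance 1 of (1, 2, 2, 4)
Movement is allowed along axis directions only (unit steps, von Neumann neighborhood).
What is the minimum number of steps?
7
(one shortest path: (3, 1, 3, 1) → (4, 1, 3, 1) → (5, 1, 3, 1) → (5, 2, 3, 1) → (5, 3, 3, 1) → (5, 4, 3, 1) → (5, 5, 3, 1) → (5, 5, 2, 1))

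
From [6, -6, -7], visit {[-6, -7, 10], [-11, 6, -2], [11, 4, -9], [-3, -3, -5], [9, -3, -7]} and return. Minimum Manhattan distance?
114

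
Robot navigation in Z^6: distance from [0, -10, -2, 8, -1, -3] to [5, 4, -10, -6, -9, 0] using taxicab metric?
52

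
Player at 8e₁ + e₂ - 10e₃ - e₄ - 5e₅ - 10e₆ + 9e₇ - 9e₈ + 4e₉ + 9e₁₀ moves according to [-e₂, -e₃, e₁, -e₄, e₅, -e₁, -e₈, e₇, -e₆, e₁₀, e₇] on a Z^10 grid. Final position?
(8, 0, -11, -2, -4, -11, 11, -10, 4, 10)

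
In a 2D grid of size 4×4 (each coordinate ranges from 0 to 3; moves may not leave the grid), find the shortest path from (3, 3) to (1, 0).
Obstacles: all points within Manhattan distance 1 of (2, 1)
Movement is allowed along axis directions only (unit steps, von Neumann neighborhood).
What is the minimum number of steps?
7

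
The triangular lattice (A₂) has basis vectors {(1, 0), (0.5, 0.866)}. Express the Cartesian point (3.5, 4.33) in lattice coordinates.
b₁ + 5b₂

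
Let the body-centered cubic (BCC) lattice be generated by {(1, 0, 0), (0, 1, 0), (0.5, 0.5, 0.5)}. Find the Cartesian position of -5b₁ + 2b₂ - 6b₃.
(-8, -1, -3)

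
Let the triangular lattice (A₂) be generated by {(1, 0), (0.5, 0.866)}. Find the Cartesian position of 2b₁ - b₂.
(1.5, -0.866)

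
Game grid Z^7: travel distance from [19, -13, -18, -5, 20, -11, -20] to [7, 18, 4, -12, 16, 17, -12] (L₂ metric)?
50.02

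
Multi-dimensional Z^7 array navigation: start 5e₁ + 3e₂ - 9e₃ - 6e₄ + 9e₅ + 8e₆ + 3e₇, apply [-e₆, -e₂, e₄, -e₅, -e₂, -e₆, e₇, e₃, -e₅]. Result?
(5, 1, -8, -5, 7, 6, 4)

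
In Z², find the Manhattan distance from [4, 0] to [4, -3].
3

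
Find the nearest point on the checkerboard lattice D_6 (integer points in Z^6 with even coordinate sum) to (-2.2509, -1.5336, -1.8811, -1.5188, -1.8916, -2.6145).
(-2, -2, -2, -1, -2, -3)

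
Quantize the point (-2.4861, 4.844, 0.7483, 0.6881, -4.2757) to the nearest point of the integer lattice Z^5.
(-2, 5, 1, 1, -4)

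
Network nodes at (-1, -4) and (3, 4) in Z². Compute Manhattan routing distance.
12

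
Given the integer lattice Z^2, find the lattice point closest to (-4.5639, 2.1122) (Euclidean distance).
(-5, 2)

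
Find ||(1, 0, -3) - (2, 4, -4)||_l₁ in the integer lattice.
6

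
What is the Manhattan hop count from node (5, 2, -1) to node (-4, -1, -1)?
12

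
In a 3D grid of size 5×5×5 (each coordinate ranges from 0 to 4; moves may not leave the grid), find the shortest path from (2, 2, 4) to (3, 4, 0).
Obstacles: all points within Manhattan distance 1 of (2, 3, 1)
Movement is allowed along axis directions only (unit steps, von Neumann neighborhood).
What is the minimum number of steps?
7
(one shortest path: (2, 2, 4) → (3, 2, 4) → (3, 3, 4) → (3, 4, 4) → (3, 4, 3) → (3, 4, 2) → (3, 4, 1) → (3, 4, 0))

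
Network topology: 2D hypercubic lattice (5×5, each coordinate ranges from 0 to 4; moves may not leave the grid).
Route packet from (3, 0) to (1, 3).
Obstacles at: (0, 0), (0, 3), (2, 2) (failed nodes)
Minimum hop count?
5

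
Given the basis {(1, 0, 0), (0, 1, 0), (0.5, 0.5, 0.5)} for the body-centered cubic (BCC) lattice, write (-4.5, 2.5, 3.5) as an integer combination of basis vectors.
-8b₁ - b₂ + 7b₃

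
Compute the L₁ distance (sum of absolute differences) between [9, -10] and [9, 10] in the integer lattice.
20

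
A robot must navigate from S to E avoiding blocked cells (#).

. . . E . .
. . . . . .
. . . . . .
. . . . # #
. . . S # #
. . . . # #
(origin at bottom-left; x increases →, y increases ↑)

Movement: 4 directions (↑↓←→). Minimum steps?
4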